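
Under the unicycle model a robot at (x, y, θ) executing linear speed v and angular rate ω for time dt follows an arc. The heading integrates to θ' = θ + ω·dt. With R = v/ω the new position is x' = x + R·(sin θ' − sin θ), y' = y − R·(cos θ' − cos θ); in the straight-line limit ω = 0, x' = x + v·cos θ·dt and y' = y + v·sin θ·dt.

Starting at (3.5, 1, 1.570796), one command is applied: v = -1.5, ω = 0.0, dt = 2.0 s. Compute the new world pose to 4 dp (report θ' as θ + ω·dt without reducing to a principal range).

(3.5000, -2.0000, 1.5708)

θ' = 1.5708 + 0.0·2.0 = 1.5708
ω = 0 → straight: x' = 3.5 + -1.5·cos(1.5708)·2.0 = 3.5000
y' = 1 + -1.5·sin(1.5708)·2.0 = -2.0000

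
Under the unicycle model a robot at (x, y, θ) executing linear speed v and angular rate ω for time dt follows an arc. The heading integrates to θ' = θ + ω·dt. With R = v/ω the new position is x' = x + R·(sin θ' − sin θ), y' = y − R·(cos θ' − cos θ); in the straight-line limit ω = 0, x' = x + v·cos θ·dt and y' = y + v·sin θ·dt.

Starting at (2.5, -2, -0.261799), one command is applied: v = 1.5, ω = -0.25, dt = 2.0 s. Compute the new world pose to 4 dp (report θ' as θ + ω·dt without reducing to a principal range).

(5.0884, -3.4540, -0.7618)

θ' = -0.2618 + -0.25·2.0 = -0.7618
R = v/ω = 1.5/-0.25 = -6.0000
x' = 2.5 + -6.0000·(sin -0.7618 − sin -0.2618) = 5.0884
y' = -2 − -6.0000·(cos -0.7618 − cos -0.2618) = -3.4540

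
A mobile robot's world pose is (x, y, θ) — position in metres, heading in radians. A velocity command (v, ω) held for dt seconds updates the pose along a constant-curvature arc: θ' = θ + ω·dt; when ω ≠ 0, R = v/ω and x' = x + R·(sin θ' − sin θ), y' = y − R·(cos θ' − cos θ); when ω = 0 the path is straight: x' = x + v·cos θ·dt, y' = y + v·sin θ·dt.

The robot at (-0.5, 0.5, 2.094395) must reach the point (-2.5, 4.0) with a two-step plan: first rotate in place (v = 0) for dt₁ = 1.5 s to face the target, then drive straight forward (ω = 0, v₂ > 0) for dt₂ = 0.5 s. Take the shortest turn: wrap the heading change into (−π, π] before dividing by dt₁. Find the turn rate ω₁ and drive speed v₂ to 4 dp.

heading to target = atan2(4−0.5, -2.5−-0.5) = 2.0899
Δθ = wrap(2.0899 − 2.0944) = -0.0045; ω₁ = Δθ/dt₁ = -0.0030
distance = √((-2.5−-0.5)² + (4−0.5)²) = 4.0311; v₂ = distance/dt₂ = 8.0623

ω₁ = -0.0030, v₂ = 8.0623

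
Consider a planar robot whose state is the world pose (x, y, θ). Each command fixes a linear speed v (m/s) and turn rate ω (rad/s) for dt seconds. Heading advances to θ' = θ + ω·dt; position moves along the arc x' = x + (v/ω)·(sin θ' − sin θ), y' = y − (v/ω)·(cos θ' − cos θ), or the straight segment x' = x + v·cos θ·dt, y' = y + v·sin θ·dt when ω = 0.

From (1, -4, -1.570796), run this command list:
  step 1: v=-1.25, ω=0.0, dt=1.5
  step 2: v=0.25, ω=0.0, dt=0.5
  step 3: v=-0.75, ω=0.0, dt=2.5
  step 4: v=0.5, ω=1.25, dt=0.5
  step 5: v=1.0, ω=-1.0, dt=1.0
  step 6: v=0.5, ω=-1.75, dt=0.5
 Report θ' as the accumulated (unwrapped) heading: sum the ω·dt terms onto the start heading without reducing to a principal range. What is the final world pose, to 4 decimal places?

step 1: θ'=-1.5708 (straight) → pose (1.0000, -2.1250, -1.5708)
step 2: θ'=-1.5708 (straight) → pose (1.0000, -2.2500, -1.5708)
step 3: θ'=-1.5708 (straight) → pose (1.0000, -0.3750, -1.5708)
step 4: θ'=-0.9458 (R=0.4000) → pose (1.0756, -0.6090, -0.9458)
step 5: θ'=-1.9458 (R=-1.0000) → pose (1.1952, -1.5604, -1.9458)
step 6: θ'=-2.8208 (R=-0.2857) → pose (1.0194, -1.7269, -2.8208)

(1.0194, -1.7269, -2.8208)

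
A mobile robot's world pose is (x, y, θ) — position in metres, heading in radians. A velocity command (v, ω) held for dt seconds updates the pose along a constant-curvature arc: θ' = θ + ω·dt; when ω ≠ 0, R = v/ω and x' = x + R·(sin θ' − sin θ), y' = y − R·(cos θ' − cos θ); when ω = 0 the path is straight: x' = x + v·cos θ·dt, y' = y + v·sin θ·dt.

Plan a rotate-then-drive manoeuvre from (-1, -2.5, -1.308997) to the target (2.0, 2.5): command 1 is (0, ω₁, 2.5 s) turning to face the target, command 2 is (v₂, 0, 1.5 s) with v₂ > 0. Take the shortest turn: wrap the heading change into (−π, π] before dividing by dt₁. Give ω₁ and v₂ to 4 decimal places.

ω₁ = 0.9357, v₂ = 3.8873

heading to target = atan2(2.5−-2.5, 2−-1) = 1.0304
Δθ = wrap(1.0304 − -1.3090) = 2.3394; ω₁ = Δθ/dt₁ = 0.9357
distance = √((2−-1)² + (2.5−-2.5)²) = 5.8310; v₂ = distance/dt₂ = 3.8873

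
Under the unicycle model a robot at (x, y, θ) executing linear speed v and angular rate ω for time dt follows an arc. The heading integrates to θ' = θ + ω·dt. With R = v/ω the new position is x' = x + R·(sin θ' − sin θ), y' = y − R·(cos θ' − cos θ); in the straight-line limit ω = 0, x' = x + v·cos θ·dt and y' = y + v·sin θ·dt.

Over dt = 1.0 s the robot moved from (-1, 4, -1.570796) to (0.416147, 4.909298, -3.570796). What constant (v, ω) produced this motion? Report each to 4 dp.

v = -2.0000, ω = -2.0000

Δθ = -3.570796 − -1.570796 = -2.000000
ω = Δθ/dt = -2.000000/1.0 = -2.0000
R = Δx/(sin θ' − sin θ) = 1.0000
v = R·ω = 1.0000·-2.0000 = -2.0000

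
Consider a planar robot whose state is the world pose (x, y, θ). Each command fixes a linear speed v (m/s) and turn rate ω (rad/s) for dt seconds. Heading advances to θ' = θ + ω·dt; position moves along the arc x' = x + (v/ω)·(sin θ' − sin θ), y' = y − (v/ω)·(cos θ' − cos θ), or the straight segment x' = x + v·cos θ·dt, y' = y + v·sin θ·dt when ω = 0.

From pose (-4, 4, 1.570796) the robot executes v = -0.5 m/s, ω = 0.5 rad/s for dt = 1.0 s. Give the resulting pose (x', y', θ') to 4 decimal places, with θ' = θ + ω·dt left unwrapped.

θ' = 1.5708 + 0.5·1.0 = 2.0708
R = v/ω = -0.5/0.5 = -1.0000
x' = -4 + -1.0000·(sin 2.0708 − sin 1.5708) = -3.8776
y' = 4 − -1.0000·(cos 2.0708 − cos 1.5708) = 3.5206

(-3.8776, 3.5206, 2.0708)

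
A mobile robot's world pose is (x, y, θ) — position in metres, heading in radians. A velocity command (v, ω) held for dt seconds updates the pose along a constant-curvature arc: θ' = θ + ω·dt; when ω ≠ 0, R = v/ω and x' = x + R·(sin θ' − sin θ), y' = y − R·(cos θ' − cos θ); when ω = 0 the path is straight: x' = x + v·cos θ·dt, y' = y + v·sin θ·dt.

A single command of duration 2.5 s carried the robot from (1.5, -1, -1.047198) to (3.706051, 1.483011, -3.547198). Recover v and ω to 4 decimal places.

Δθ = -3.547198 − -1.047198 = -2.500000
ω = Δθ/dt = -2.500000/2.5 = -1.0000
R = −Δy/(cos θ' − cos θ) = 1.7500
v = R·ω = 1.7500·-1.0000 = -1.7500

v = -1.7500, ω = -1.0000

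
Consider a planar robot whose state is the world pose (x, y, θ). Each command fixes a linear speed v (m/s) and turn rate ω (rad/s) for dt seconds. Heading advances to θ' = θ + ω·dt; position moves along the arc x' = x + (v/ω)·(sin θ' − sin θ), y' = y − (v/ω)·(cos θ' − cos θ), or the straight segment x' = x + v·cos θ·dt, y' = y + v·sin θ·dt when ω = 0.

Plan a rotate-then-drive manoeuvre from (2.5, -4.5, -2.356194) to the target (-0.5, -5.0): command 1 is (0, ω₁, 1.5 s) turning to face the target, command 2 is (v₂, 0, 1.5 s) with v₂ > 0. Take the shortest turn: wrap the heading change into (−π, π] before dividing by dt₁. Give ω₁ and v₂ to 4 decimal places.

heading to target = atan2(-5−-4.5, -0.5−2.5) = -2.9764
Δθ = wrap(-2.9764 − -2.3562) = -0.6202; ω₁ = Δθ/dt₁ = -0.4135
distance = √((-0.5−2.5)² + (-5−-4.5)²) = 3.0414; v₂ = distance/dt₂ = 2.0276

ω₁ = -0.4135, v₂ = 2.0276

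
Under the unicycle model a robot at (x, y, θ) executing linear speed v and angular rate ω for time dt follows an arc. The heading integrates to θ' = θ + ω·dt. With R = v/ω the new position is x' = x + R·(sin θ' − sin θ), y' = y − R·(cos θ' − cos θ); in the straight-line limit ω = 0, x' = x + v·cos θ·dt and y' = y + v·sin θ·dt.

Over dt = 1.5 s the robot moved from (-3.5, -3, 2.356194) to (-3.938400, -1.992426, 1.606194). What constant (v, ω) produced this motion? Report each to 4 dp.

v = 0.7500, ω = -0.5000

Δθ = 1.606194 − 2.356194 = -0.750000
ω = Δθ/dt = -0.750000/1.5 = -0.5000
R = −Δy/(cos θ' − cos θ) = -1.5000
v = R·ω = -1.5000·-0.5000 = 0.7500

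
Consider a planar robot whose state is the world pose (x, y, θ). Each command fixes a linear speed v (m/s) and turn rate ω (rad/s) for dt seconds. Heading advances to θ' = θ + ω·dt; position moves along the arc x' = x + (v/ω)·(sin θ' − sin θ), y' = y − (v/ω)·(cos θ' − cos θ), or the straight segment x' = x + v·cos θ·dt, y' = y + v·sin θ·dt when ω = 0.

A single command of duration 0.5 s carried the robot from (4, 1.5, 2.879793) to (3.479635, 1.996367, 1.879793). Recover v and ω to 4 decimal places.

v = 1.5000, ω = -2.0000

Δθ = 1.879793 − 2.879793 = -1.000000
ω = Δθ/dt = -1.000000/0.5 = -2.0000
R = Δx/(sin θ' − sin θ) = -0.7500
v = R·ω = -0.7500·-2.0000 = 1.5000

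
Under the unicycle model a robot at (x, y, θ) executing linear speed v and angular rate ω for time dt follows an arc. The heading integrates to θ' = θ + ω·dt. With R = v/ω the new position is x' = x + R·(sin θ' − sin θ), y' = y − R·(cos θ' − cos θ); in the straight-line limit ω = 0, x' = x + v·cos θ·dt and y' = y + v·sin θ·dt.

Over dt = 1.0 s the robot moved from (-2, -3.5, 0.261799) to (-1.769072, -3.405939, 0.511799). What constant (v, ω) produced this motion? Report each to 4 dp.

Δθ = 0.511799 − 0.261799 = 0.250000
ω = Δθ/dt = 0.250000/1.0 = 0.2500
R = Δx/(sin θ' − sin θ) = 1.0000
v = R·ω = 1.0000·0.2500 = 0.2500

v = 0.2500, ω = 0.2500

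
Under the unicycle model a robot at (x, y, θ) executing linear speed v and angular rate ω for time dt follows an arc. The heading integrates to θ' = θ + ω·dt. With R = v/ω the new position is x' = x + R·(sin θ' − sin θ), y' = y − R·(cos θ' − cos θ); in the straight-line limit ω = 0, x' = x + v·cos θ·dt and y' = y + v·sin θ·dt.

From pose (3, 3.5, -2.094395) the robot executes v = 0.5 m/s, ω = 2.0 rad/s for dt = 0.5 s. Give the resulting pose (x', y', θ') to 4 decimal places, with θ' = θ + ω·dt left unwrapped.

θ' = -2.0944 + 2.0·0.5 = -1.0944
R = v/ω = 0.5/2.0 = 0.2500
x' = 3 + 0.2500·(sin -1.0944 − sin -2.0944) = 2.9943
y' = 3.5 − 0.2500·(cos -1.0944 − cos -2.0944) = 3.2604

(2.9943, 3.2604, -1.0944)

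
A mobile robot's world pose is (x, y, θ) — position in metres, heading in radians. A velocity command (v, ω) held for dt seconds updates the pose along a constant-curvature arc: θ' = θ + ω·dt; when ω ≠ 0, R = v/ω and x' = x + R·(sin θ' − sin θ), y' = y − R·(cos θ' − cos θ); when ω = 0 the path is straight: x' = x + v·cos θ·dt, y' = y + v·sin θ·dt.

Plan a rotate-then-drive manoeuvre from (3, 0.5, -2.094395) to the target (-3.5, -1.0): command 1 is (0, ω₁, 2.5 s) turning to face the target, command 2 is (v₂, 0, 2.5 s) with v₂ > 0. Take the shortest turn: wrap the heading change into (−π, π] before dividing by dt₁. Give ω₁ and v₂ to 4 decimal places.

heading to target = atan2(-1−0.5, -3.5−3) = -2.9148
Δθ = wrap(-2.9148 − -2.0944) = -0.8204; ω₁ = Δθ/dt₁ = -0.3282
distance = √((-3.5−3)² + (-1−0.5)²) = 6.6708; v₂ = distance/dt₂ = 2.6683

ω₁ = -0.3282, v₂ = 2.6683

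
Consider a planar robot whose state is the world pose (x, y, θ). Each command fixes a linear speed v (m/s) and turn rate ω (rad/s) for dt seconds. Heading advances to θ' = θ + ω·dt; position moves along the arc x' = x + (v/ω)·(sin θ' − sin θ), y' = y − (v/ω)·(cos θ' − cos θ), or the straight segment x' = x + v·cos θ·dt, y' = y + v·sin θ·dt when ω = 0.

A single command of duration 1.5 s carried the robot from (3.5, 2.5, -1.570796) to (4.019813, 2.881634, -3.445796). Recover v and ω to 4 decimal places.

v = -0.5000, ω = -1.2500

Δθ = -3.445796 − -1.570796 = -1.875000
ω = Δθ/dt = -1.875000/1.5 = -1.2500
R = Δx/(sin θ' − sin θ) = 0.4000
v = R·ω = 0.4000·-1.2500 = -0.5000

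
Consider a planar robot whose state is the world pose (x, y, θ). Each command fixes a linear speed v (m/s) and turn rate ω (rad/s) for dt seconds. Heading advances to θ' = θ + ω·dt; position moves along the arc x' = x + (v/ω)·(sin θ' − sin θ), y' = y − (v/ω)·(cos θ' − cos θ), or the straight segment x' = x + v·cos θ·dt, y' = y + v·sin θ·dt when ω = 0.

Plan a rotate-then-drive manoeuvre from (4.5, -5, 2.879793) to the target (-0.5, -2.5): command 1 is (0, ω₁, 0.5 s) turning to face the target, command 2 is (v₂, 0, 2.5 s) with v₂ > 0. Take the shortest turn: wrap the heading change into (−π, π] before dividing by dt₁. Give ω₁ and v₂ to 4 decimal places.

ω₁ = -0.4037, v₂ = 2.2361

heading to target = atan2(-2.5−-5, -0.5−4.5) = 2.6779
Δθ = wrap(2.6779 − 2.8798) = -0.2018; ω₁ = Δθ/dt₁ = -0.4037
distance = √((-0.5−4.5)² + (-2.5−-5)²) = 5.5902; v₂ = distance/dt₂ = 2.2361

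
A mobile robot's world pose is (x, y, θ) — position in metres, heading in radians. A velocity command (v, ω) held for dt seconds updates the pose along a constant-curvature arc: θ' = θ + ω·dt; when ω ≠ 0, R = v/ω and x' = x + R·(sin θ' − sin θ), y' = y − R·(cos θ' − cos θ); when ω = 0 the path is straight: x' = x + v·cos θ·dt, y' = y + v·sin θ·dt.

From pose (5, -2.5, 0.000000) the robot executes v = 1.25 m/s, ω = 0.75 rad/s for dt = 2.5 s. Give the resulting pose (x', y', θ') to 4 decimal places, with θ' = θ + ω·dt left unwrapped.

(6.5901, -0.3341, 1.8750)

θ' = 0.0000 + 0.75·2.5 = 1.8750
R = v/ω = 1.25/0.75 = 1.6667
x' = 5 + 1.6667·(sin 1.8750 − sin 0.0000) = 6.5901
y' = -2.5 − 1.6667·(cos 1.8750 − cos 0.0000) = -0.3341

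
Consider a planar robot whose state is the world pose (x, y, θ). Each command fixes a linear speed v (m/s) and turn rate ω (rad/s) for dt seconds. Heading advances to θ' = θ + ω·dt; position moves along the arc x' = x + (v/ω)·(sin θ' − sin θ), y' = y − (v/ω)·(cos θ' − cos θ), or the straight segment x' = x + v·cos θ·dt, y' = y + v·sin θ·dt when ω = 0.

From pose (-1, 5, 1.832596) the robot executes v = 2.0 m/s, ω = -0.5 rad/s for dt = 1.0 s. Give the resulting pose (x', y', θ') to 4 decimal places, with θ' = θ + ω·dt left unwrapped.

θ' = 1.8326 + -0.5·1.0 = 1.3326
R = v/ω = 2.0/-0.5 = -4.0000
x' = -1 + -4.0000·(sin 1.3326 − sin 1.8326) = -1.0234
y' = 5 − -4.0000·(cos 1.3326 − cos 1.8326) = 6.9791

(-1.0234, 6.9791, 1.3326)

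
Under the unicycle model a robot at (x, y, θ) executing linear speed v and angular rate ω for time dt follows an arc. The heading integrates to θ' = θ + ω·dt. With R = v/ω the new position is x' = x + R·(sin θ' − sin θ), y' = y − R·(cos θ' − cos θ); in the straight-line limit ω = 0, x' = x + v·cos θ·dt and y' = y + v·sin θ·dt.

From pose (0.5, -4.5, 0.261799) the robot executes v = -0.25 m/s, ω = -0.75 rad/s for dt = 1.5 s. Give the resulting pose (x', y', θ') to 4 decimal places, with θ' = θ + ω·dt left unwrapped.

θ' = 0.2618 + -0.75·1.5 = -0.8632
R = v/ω = -0.25/-0.75 = 0.3333
x' = 0.5 + 0.3333·(sin -0.8632 − sin 0.2618) = 0.1604
y' = -4.5 − 0.3333·(cos -0.8632 − cos 0.2618) = -4.3947

(0.1604, -4.3947, -0.8632)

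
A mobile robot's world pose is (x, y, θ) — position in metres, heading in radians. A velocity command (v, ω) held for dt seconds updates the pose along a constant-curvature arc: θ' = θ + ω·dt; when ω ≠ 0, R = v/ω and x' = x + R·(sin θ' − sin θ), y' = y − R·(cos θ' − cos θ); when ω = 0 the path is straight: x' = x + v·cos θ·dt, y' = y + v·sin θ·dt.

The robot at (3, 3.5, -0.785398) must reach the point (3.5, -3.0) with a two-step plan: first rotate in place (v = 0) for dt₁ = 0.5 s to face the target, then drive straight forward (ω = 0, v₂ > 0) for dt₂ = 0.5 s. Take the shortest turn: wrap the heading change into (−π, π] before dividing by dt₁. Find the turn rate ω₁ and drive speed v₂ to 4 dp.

heading to target = atan2(-3−3.5, 3.5−3) = -1.4940
Δθ = wrap(-1.4940 − -0.7854) = -0.7086; ω₁ = Δθ/dt₁ = -1.4173
distance = √((3.5−3)² + (-3−3.5)²) = 6.5192; v₂ = distance/dt₂ = 13.0384

ω₁ = -1.4173, v₂ = 13.0384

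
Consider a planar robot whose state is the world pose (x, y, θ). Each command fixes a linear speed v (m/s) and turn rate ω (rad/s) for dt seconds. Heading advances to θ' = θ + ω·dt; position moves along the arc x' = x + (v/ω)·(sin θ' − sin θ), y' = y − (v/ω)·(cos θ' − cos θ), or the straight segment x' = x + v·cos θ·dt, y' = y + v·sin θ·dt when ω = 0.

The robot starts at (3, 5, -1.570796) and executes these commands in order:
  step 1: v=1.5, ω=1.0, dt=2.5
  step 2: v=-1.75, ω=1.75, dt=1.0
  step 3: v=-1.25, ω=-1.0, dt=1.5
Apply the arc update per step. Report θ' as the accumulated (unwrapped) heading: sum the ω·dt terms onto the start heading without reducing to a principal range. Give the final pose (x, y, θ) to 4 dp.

(6.6545, 1.0130, 1.1792)

step 1: θ'=0.9292 (R=1.5000) → pose (5.7017, 4.1023, 0.9292)
step 2: θ'=2.6792 (R=-1.0000) → pose (6.0568, 2.6088, 2.6792)
step 3: θ'=1.1792 (R=1.2500) → pose (6.6545, 1.0130, 1.1792)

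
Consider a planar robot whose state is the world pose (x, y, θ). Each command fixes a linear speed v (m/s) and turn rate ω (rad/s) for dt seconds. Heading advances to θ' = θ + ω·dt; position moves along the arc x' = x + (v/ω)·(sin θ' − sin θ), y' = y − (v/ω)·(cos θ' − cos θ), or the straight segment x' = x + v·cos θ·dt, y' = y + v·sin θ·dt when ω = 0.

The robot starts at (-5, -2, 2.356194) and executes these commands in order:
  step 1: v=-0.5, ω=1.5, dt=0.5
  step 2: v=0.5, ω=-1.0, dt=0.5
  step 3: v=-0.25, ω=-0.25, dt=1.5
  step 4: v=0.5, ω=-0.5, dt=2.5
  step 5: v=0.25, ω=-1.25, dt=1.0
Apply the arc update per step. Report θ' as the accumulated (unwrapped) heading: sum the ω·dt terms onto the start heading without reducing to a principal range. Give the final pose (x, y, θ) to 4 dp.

step 1: θ'=3.1062 (R=-0.3333) → pose (-4.7761, -2.0974, 3.1062)
step 2: θ'=2.6062 (R=-0.5000) → pose (-5.0135, -2.0278, 2.6062)
step 3: θ'=2.2312 (R=1.0000) → pose (-4.7339, -2.2744, 2.2312)
step 4: θ'=0.9812 (R=-1.0000) → pose (-4.7753, -1.1049, 0.9812)
step 5: θ'=-0.2688 (R=-0.2000) → pose (-4.5560, -1.0233, -0.2688)

(-4.5560, -1.0233, -0.2688)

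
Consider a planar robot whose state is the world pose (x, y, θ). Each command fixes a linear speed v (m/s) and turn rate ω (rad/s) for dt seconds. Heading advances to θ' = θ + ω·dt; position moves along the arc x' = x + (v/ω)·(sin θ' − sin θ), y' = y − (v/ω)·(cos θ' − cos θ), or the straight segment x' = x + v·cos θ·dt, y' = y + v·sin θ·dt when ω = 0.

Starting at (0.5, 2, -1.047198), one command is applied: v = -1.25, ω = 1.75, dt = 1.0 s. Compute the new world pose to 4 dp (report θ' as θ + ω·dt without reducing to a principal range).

(-0.5803, 2.1879, 0.7028)

θ' = -1.0472 + 1.75·1.0 = 0.7028
R = v/ω = -1.25/1.75 = -0.7143
x' = 0.5 + -0.7143·(sin 0.7028 − sin -1.0472) = -0.5803
y' = 2 − -0.7143·(cos 0.7028 − cos -1.0472) = 2.1879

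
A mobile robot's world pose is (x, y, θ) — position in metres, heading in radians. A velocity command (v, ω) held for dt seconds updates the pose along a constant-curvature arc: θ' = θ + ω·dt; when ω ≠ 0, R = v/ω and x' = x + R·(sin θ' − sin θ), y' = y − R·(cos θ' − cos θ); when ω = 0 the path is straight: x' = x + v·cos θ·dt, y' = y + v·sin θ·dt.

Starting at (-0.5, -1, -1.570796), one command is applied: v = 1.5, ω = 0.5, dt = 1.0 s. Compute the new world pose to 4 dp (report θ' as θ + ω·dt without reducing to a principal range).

θ' = -1.5708 + 0.5·1.0 = -1.0708
R = v/ω = 1.5/0.5 = 3.0000
x' = -0.5 + 3.0000·(sin -1.0708 − sin -1.5708) = -0.1327
y' = -1 − 3.0000·(cos -1.0708 − cos -1.5708) = -2.4383

(-0.1327, -2.4383, -1.0708)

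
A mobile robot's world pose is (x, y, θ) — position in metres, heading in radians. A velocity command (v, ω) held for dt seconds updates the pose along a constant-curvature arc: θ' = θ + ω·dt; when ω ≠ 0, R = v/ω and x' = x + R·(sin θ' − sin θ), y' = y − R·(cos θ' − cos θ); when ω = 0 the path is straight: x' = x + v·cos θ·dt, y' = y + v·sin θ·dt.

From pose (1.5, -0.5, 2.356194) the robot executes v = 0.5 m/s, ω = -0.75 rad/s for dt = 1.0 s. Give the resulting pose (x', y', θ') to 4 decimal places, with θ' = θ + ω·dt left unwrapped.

(1.3052, -0.0522, 1.6062)

θ' = 2.3562 + -0.75·1.0 = 1.6062
R = v/ω = 0.5/-0.75 = -0.6667
x' = 1.5 + -0.6667·(sin 1.6062 − sin 2.3562) = 1.3052
y' = -0.5 − -0.6667·(cos 1.6062 − cos 2.3562) = -0.0522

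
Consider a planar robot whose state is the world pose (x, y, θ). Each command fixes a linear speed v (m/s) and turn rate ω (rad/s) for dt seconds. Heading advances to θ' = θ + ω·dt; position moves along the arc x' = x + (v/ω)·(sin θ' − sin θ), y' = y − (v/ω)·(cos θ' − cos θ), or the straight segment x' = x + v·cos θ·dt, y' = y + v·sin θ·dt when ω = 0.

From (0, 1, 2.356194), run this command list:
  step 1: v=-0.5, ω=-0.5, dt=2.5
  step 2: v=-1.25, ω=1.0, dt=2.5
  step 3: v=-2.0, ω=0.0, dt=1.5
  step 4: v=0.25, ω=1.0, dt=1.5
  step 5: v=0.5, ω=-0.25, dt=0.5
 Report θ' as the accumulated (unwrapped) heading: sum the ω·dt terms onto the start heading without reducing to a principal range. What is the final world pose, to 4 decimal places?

(4.5089, -1.0442, 4.9812)

step 1: θ'=1.1062 (R=1.0000) → pose (0.1869, -0.1552, 1.1062)
step 2: θ'=3.6062 (R=-1.2500) → pose (1.8645, -1.8328, 3.6062)
step 3: θ'=3.6062 (straight) → pose (4.5465, -0.4886, 3.6062)
step 4: θ'=5.1062 (R=0.2500) → pose (4.4276, -0.8080, 5.1062)
step 5: θ'=4.9812 (R=-2.0000) → pose (4.5089, -1.0442, 4.9812)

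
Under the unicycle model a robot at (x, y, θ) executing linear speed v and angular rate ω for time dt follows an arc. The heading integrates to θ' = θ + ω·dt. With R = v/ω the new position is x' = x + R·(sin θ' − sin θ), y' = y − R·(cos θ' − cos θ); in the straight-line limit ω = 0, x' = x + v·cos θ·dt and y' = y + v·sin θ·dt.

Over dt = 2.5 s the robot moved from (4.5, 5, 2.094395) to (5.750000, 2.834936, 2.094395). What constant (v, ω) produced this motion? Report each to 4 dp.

Δθ = 2.094395 − 2.094395 = 0.000000
ω = Δθ/dt = 0.000000/2.5 = 0.0000
ω = 0 → v = (Δx·cos θ + Δy·sin θ)/dt = -1.0000

v = -1.0000, ω = 0.0000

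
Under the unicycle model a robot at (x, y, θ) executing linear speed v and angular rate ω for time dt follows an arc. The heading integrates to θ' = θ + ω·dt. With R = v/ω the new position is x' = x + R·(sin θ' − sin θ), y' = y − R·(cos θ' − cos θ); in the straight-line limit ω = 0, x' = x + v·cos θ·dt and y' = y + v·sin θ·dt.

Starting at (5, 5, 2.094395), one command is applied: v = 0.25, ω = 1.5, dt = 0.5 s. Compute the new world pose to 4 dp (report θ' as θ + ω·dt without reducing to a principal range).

θ' = 2.0944 + 1.5·0.5 = 2.8444
R = v/ω = 0.25/1.5 = 0.1667
x' = 5 + 0.1667·(sin 2.8444 − sin 2.0944) = 4.9045
y' = 5 − 0.1667·(cos 2.8444 − cos 2.0944) = 5.0760

(4.9045, 5.0760, 2.8444)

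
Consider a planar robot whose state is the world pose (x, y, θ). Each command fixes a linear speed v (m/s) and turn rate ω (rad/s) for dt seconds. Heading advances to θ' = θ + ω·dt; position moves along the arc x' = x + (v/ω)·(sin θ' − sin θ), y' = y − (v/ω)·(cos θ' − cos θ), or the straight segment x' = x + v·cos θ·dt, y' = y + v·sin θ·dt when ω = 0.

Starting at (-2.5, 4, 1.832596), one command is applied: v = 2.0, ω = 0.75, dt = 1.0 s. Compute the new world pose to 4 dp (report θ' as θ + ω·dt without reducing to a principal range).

θ' = 1.8326 + 0.75·1.0 = 2.5826
R = v/ω = 2.0/0.75 = 2.6667
x' = -2.5 + 2.6667·(sin 2.5826 − sin 1.8326) = -3.6616
y' = 4 − 2.6667·(cos 2.5826 − cos 1.8326) = 5.5706

(-3.6616, 5.5706, 2.5826)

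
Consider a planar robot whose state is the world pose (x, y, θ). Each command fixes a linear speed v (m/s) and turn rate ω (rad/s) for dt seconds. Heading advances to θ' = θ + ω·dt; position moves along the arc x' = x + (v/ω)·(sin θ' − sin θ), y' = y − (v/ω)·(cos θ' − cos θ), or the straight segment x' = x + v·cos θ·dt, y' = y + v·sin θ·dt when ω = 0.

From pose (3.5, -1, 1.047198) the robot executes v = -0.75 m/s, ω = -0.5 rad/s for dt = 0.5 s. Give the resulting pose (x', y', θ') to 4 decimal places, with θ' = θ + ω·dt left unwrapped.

θ' = 1.0472 + -0.5·0.5 = 0.7972
R = v/ω = -0.75/-0.5 = 1.5000
x' = 3.5 + 1.5000·(sin 0.7972 − sin 1.0472) = 3.2741
y' = -1 − 1.5000·(cos 0.7972 − cos 1.0472) = -1.2981

(3.2741, -1.2981, 0.7972)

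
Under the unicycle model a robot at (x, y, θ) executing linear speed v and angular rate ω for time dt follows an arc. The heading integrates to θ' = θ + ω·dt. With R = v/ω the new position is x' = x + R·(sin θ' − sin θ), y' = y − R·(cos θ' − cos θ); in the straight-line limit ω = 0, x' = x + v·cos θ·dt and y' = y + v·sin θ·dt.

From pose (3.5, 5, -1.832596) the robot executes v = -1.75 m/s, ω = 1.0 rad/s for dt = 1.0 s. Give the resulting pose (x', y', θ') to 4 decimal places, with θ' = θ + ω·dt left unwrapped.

θ' = -1.8326 + 1.0·1.0 = -0.8326
R = v/ω = -1.75/1.0 = -1.7500
x' = 3.5 + -1.7500·(sin -0.8326 − sin -1.8326) = 3.1041
y' = 5 − -1.7500·(cos -0.8326 − cos -1.8326) = 6.6306

(3.1041, 6.6306, -0.8326)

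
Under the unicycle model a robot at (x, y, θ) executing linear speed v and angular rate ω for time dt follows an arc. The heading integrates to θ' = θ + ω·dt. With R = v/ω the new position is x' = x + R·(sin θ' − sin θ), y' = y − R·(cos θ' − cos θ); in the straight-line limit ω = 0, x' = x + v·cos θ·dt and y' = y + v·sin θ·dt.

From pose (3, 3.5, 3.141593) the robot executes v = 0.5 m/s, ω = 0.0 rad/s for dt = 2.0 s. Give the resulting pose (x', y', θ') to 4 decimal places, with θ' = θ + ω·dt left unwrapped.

θ' = 3.1416 + 0.0·2.0 = 3.1416
ω = 0 → straight: x' = 3 + 0.5·cos(3.1416)·2.0 = 2.0000
y' = 3.5 + 0.5·sin(3.1416)·2.0 = 3.5000

(2.0000, 3.5000, 3.1416)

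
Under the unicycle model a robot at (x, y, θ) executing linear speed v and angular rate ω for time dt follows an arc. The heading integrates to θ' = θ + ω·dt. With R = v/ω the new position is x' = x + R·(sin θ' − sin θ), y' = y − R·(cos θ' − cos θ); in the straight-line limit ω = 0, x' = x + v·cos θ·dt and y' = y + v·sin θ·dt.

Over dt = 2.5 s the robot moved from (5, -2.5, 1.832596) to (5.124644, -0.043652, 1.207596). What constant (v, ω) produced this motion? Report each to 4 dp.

Δθ = 1.207596 − 1.832596 = -0.625000
ω = Δθ/dt = -0.625000/2.5 = -0.2500
R = −Δy/(cos θ' − cos θ) = -4.0000
v = R·ω = -4.0000·-0.2500 = 1.0000

v = 1.0000, ω = -0.2500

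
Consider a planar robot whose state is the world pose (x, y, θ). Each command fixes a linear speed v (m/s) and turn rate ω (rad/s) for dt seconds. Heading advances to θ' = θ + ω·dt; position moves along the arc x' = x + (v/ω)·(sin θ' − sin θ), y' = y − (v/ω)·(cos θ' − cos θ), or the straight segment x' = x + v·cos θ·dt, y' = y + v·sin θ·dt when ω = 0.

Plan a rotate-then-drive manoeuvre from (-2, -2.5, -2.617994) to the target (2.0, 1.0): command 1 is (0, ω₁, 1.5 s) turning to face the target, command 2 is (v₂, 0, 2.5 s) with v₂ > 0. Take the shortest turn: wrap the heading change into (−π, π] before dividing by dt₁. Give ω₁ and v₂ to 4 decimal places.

heading to target = atan2(1−-2.5, 2−-2) = 0.7188
Δθ = wrap(0.7188 − -2.6180) = -2.9464; ω₁ = Δθ/dt₁ = -1.9642
distance = √((2−-2)² + (1−-2.5)²) = 5.3151; v₂ = distance/dt₂ = 2.1260

ω₁ = -1.9642, v₂ = 2.1260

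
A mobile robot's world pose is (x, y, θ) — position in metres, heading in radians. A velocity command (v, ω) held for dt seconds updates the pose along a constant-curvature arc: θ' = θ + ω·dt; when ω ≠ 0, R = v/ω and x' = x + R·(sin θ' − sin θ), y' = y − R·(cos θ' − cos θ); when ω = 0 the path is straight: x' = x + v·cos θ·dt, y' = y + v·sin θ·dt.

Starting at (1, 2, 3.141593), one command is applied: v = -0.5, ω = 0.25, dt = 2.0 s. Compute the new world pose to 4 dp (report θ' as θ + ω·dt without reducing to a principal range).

θ' = 3.1416 + 0.25·2.0 = 3.6416
R = v/ω = -0.5/0.25 = -2.0000
x' = 1 + -2.0000·(sin 3.6416 − sin 3.1416) = 1.9589
y' = 2 − -2.0000·(cos 3.6416 − cos 3.1416) = 2.2448

(1.9589, 2.2448, 3.6416)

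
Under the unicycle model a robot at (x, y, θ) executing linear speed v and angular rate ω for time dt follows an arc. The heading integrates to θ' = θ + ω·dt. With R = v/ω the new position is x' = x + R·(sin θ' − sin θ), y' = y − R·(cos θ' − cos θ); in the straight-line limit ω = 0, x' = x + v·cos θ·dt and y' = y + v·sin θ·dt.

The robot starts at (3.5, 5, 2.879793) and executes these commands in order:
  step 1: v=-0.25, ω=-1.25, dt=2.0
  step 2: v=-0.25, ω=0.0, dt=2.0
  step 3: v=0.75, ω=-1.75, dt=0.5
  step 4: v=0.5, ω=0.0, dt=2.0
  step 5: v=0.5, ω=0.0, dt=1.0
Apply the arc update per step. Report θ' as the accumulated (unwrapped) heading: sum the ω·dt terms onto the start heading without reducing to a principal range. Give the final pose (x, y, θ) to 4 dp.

step 1: θ'=0.3798 (R=0.2000) → pose (3.5224, 4.6211, 0.3798)
step 2: θ'=0.3798 (straight) → pose (3.0580, 4.4357, 0.3798)
step 3: θ'=-0.4952 (R=-0.4286) → pose (3.4206, 4.4148, -0.4952)
step 4: θ'=-0.4952 (straight) → pose (4.3004, 3.9395, -0.4952)
step 5: θ'=-0.4952 (straight) → pose (4.7404, 3.7019, -0.4952)

(4.7404, 3.7019, -0.4952)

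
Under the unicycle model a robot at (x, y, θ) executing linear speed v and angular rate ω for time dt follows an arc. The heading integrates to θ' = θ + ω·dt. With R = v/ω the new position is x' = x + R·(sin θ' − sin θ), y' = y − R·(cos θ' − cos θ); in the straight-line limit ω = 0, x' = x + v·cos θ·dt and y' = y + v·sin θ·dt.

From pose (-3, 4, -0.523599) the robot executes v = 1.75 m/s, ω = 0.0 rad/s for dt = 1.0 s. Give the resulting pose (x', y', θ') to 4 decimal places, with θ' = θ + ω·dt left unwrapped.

(-1.4845, 3.1250, -0.5236)

θ' = -0.5236 + 0.0·1.0 = -0.5236
ω = 0 → straight: x' = -3 + 1.75·cos(-0.5236)·1.0 = -1.4845
y' = 4 + 1.75·sin(-0.5236)·1.0 = 3.1250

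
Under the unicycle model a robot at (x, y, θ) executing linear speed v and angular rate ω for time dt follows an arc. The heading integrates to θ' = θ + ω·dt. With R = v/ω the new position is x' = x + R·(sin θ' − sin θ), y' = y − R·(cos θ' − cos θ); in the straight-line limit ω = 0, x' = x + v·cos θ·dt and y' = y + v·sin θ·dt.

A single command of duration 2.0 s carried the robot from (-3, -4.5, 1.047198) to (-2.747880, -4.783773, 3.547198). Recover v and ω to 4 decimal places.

v = -0.2500, ω = 1.2500

Δθ = 3.547198 − 1.047198 = 2.500000
ω = Δθ/dt = 2.500000/2.0 = 1.2500
R = −Δy/(cos θ' − cos θ) = -0.2000
v = R·ω = -0.2000·1.2500 = -0.2500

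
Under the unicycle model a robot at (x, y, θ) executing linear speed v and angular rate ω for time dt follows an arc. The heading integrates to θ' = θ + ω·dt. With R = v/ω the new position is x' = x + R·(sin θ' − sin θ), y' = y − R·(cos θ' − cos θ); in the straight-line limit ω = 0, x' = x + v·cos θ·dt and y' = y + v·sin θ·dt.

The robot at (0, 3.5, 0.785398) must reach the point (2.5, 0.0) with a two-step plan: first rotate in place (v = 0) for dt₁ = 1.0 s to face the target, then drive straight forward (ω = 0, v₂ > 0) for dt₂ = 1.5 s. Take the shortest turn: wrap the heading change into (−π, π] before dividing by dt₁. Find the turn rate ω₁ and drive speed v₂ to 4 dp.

heading to target = atan2(0−3.5, 2.5−0) = -0.9505
Δθ = wrap(-0.9505 − 0.7854) = -1.7359; ω₁ = Δθ/dt₁ = -1.7359
distance = √((2.5−0)² + (0−3.5)²) = 4.3012; v₂ = distance/dt₂ = 2.8674

ω₁ = -1.7359, v₂ = 2.8674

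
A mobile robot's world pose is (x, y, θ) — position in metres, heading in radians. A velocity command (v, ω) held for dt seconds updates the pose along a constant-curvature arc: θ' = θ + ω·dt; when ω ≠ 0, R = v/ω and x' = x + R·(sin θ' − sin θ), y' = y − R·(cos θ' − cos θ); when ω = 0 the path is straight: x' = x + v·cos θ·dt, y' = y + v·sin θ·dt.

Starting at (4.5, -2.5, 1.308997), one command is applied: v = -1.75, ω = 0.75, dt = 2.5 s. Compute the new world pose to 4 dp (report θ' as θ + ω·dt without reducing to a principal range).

θ' = 1.3090 + 0.75·2.5 = 3.1840
R = v/ω = -1.75/0.75 = -2.3333
x' = 4.5 + -2.3333·(sin 3.1840 − sin 1.3090) = 6.8527
y' = -2.5 − -2.3333·(cos 3.1840 − cos 1.3090) = -5.4351

(6.8527, -5.4351, 3.1840)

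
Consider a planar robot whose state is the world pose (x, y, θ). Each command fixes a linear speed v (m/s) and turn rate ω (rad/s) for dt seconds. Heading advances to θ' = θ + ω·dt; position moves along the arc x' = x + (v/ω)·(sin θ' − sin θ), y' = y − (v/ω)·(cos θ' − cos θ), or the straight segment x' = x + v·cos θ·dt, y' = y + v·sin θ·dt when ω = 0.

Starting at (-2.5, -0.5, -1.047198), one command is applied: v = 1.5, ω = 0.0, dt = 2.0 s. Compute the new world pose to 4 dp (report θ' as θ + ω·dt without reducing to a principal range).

(-1.0000, -3.0981, -1.0472)

θ' = -1.0472 + 0.0·2.0 = -1.0472
ω = 0 → straight: x' = -2.5 + 1.5·cos(-1.0472)·2.0 = -1.0000
y' = -0.5 + 1.5·sin(-1.0472)·2.0 = -3.0981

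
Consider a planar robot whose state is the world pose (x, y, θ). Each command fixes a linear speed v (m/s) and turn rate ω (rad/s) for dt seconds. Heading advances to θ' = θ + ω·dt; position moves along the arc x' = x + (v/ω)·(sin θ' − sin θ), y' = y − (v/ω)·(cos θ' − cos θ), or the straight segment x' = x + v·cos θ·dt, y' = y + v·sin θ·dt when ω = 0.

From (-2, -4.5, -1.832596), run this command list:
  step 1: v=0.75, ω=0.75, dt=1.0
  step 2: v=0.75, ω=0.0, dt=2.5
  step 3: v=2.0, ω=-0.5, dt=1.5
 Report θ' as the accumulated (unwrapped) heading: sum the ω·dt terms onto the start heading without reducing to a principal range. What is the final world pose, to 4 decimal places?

step 1: θ'=-1.0826 (R=1.0000) → pose (-1.9173, -5.2279, -1.0826)
step 2: θ'=-1.0826 (straight) → pose (-1.0378, -6.8838, -1.0826)
step 3: θ'=-1.8326 (R=-4.0000) → pose (-0.7068, -9.7952, -1.8326)

(-0.7068, -9.7952, -1.8326)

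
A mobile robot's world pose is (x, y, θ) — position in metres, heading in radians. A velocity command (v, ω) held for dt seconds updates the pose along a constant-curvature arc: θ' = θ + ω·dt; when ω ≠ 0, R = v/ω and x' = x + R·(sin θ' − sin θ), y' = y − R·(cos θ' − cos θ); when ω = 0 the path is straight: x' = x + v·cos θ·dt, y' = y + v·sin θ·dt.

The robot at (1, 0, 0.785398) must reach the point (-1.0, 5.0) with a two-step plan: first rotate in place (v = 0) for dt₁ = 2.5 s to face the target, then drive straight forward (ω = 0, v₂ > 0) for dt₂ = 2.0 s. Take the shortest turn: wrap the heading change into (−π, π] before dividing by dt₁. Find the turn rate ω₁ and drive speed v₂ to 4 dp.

ω₁ = 0.4664, v₂ = 2.6926

heading to target = atan2(5−0, -1−1) = 1.9513
Δθ = wrap(1.9513 − 0.7854) = 1.1659; ω₁ = Δθ/dt₁ = 0.4664
distance = √((-1−1)² + (5−0)²) = 5.3852; v₂ = distance/dt₂ = 2.6926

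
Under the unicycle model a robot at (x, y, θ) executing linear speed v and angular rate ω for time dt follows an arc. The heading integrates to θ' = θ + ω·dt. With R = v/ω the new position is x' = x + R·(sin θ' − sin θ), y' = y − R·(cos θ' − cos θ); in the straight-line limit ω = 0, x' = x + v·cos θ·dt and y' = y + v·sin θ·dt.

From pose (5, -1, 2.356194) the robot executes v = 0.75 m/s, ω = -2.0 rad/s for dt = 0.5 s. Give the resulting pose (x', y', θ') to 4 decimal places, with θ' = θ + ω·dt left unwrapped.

θ' = 2.3562 + -2.0·0.5 = 1.3562
R = v/ω = 0.75/-2.0 = -0.3750
x' = 5 + -0.3750·(sin 1.3562 − sin 2.3562) = 4.8988
y' = -1 − -0.3750·(cos 1.3562 − cos 2.3562) = -0.6550

(4.8988, -0.6550, 1.3562)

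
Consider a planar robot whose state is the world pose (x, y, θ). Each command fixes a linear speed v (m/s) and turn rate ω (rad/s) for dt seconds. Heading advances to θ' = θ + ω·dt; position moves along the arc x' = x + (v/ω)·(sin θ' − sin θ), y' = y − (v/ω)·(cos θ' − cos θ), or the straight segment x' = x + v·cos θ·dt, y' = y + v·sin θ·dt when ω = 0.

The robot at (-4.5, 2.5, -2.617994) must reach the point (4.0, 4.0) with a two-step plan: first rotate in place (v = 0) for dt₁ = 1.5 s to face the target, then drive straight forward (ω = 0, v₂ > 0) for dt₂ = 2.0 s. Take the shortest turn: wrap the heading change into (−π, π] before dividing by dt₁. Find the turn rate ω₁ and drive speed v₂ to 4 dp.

ω₁ = 1.8618, v₂ = 4.3157

heading to target = atan2(4−2.5, 4−-4.5) = 0.1747
Δθ = wrap(0.1747 − -2.6180) = 2.7927; ω₁ = Δθ/dt₁ = 1.8618
distance = √((4−-4.5)² + (4−2.5)²) = 8.6313; v₂ = distance/dt₂ = 4.3157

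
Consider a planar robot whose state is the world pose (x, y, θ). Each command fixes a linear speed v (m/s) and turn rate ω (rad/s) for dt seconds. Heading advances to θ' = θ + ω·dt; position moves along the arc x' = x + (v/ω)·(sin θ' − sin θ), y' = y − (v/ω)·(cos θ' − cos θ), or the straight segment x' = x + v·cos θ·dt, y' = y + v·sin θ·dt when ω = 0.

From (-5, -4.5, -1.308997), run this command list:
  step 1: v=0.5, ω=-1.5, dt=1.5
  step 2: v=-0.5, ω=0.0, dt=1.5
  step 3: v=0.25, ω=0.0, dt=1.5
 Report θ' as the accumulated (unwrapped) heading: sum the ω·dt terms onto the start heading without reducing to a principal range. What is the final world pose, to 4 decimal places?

step 1: θ'=-3.5590 (R=-0.3333) → pose (-5.4571, -4.8910, -3.5590)
step 2: θ'=-3.5590 (straight) → pose (-4.7715, -5.1950, -3.5590)
step 3: θ'=-3.5590 (straight) → pose (-5.1143, -5.0430, -3.5590)

(-5.1143, -5.0430, -3.5590)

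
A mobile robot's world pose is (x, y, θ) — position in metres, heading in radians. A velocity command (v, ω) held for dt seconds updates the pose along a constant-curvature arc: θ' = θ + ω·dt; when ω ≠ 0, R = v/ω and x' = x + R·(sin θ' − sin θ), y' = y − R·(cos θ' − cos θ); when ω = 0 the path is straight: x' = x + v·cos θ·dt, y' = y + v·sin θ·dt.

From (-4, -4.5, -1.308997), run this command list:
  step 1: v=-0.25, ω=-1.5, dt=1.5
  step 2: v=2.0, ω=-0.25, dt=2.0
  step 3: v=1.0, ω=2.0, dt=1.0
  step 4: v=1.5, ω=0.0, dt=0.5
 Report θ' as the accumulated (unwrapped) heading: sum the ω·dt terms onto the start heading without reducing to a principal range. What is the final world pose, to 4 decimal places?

step 1: θ'=-3.5590 (R=0.1667) → pose (-3.7714, -4.3045, -3.5590)
step 2: θ'=-4.0590 (R=-8.0000) → pose (-6.8805, -1.8544, -4.0590)
step 3: θ'=-2.0590 (R=0.5000) → pose (-7.7191, -1.9238, -2.0590)
step 4: θ'=-2.0590 (straight) → pose (-8.0709, -2.5862, -2.0590)

(-8.0709, -2.5862, -2.0590)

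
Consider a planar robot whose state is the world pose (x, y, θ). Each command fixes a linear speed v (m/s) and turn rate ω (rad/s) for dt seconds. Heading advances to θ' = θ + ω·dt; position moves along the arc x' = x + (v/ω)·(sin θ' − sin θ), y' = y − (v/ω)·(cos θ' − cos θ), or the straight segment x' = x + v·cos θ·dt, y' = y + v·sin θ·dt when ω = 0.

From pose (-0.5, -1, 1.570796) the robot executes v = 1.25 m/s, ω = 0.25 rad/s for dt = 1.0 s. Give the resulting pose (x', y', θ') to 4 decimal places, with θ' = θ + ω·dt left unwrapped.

(-0.6554, 0.2370, 1.8208)

θ' = 1.5708 + 0.25·1.0 = 1.8208
R = v/ω = 1.25/0.25 = 5.0000
x' = -0.5 + 5.0000·(sin 1.8208 − sin 1.5708) = -0.6554
y' = -1 − 5.0000·(cos 1.8208 − cos 1.5708) = 0.2370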